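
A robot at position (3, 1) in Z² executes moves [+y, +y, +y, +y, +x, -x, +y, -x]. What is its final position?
(2, 6)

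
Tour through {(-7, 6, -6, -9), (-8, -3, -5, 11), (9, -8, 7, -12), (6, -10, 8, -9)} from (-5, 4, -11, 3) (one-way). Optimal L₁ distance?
107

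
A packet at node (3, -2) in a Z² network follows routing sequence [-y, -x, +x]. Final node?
(3, -3)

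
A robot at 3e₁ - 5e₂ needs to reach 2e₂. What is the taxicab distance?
10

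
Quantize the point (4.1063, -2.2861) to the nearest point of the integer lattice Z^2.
(4, -2)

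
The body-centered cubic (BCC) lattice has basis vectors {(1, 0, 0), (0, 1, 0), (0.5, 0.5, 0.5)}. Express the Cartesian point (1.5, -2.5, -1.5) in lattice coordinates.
3b₁ - b₂ - 3b₃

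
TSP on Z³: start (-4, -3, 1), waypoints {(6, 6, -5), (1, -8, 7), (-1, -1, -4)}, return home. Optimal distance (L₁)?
72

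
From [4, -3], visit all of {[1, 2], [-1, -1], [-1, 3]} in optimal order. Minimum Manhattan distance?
14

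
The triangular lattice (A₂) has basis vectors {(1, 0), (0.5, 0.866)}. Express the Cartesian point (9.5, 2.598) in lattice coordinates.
8b₁ + 3b₂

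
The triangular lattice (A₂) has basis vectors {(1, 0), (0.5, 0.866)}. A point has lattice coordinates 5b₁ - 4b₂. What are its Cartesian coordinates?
(3, -3.464)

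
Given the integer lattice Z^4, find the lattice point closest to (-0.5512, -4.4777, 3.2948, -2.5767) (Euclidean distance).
(-1, -4, 3, -3)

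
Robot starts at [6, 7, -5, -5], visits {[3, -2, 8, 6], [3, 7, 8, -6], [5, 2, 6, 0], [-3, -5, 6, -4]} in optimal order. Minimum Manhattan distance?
67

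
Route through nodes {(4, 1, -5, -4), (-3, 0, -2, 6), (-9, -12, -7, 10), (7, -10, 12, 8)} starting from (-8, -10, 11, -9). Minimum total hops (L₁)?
120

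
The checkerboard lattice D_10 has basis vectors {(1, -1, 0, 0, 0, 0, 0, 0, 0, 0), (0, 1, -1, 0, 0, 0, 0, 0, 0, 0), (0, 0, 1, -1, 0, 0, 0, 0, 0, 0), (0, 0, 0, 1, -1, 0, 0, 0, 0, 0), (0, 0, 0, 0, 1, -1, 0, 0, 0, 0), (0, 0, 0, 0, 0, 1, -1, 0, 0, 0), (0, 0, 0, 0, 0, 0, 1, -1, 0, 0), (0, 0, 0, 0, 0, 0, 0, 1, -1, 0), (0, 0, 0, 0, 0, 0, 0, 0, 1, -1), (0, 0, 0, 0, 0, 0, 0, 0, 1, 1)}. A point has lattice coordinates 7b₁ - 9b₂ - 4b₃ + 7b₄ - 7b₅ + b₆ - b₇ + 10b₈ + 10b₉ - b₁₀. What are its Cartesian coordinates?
(7, -16, 5, 11, -14, 8, -2, 11, -1, -11)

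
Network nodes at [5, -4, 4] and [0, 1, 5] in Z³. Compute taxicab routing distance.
11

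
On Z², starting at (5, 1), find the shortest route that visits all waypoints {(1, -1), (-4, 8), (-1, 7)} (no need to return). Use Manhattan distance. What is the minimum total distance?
20
(one optimal route: (5, 1) → (1, -1) → (-1, 7) → (-4, 8))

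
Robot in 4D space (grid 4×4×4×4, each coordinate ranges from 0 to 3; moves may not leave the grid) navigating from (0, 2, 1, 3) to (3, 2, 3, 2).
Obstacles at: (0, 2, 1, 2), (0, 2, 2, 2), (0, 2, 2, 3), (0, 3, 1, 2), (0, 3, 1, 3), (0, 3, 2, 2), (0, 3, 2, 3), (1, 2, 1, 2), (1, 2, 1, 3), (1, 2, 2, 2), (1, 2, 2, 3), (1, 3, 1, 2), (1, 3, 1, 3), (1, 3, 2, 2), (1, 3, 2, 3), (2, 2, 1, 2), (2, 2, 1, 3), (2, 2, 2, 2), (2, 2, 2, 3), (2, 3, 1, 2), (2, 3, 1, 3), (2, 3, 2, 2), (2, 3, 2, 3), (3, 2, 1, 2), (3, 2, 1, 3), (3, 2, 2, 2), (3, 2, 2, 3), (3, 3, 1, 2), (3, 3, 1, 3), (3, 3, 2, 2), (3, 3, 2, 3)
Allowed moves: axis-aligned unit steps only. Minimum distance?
8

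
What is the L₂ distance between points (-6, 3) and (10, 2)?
16.0312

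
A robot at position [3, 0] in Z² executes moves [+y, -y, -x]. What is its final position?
(2, 0)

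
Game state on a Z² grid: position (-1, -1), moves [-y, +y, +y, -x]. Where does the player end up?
(-2, 0)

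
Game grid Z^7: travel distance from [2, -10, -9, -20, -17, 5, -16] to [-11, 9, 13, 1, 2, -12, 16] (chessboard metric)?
32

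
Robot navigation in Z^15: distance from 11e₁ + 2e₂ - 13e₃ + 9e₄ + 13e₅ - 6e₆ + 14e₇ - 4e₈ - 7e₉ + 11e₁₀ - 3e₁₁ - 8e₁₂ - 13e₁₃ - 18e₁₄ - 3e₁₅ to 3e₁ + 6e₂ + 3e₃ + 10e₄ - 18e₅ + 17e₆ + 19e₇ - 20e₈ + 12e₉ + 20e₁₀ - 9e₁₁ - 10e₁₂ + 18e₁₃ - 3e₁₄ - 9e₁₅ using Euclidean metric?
61.7414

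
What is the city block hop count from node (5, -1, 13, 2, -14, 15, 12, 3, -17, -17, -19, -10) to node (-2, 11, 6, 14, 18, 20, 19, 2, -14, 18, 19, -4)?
165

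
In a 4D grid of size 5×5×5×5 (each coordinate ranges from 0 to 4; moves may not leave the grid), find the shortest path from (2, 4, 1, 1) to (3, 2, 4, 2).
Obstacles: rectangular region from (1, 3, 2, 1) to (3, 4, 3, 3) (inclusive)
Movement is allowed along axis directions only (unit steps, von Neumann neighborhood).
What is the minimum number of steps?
7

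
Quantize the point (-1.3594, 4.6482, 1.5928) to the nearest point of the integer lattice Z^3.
(-1, 5, 2)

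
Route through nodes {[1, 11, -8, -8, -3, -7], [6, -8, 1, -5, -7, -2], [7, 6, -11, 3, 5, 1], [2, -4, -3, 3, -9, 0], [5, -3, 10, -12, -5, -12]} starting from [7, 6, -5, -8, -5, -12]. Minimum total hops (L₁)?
158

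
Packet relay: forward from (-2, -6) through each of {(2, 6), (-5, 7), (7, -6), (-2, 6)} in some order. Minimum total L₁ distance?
34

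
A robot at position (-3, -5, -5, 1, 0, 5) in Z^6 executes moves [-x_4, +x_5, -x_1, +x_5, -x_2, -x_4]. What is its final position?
(-4, -6, -5, -1, 2, 5)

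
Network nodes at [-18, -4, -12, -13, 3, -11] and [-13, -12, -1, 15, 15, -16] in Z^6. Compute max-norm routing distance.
28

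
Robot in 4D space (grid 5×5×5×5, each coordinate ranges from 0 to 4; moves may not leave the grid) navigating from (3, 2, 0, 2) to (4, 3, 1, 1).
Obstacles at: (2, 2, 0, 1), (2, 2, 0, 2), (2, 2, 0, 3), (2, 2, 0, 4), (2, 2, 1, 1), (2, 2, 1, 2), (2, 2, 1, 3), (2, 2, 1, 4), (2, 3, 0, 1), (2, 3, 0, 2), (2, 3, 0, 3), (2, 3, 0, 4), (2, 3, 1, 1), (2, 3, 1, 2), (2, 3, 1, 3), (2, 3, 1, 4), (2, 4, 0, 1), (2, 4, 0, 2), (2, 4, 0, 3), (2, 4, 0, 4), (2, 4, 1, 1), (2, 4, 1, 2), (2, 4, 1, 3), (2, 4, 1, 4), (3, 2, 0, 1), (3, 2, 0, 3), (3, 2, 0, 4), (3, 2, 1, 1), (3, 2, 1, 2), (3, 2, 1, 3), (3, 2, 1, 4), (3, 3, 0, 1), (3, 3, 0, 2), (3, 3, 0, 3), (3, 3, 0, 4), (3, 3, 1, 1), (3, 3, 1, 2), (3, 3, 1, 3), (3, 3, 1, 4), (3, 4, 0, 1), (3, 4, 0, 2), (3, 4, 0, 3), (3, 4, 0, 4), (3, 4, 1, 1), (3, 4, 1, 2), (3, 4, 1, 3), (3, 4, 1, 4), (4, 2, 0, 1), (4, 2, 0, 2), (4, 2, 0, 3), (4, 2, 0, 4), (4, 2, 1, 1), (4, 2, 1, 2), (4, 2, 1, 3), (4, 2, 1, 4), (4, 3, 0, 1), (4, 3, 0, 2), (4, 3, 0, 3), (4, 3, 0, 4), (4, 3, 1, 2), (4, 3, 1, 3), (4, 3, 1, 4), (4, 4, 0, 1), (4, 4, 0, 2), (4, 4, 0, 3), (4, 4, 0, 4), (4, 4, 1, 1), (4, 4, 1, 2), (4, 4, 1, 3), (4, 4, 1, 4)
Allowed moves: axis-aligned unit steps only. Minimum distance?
8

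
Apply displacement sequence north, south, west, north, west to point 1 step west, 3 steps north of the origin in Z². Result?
(-3, 4)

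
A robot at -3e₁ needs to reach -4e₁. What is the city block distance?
1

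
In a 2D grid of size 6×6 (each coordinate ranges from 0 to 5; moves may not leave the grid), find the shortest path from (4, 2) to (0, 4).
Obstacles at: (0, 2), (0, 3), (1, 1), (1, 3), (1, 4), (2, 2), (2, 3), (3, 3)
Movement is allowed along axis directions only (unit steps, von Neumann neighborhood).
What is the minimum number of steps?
8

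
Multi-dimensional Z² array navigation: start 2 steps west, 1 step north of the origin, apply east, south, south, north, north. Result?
(-1, 1)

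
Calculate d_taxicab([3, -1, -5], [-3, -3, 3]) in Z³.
16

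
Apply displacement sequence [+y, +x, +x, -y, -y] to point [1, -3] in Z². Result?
(3, -4)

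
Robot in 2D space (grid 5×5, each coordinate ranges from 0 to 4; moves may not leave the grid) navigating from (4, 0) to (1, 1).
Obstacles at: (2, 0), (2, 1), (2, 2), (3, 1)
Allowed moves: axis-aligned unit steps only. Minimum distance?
8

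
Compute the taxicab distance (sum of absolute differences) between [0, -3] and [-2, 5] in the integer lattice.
10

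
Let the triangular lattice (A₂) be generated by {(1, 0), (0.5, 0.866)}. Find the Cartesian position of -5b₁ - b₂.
(-5.5, -0.866)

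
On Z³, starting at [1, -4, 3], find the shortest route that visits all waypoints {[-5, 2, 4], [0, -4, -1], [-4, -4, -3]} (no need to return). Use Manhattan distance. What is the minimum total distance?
25
(one optimal route: (1, -4, 3) → (0, -4, -1) → (-4, -4, -3) → (-5, 2, 4))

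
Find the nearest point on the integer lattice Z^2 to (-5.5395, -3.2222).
(-6, -3)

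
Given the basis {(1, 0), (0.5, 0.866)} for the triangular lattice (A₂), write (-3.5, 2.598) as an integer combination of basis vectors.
-5b₁ + 3b₂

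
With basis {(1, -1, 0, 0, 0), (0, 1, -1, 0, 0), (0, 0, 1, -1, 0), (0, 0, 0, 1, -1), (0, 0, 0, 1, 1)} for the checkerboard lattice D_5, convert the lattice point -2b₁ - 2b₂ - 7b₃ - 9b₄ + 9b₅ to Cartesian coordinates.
(-2, 0, -5, 7, 18)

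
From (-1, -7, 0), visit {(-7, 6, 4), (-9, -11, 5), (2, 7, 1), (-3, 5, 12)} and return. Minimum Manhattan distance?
86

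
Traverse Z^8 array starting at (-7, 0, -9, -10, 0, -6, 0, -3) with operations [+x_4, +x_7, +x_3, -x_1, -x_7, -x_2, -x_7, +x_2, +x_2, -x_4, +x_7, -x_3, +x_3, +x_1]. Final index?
(-7, 1, -8, -10, 0, -6, 0, -3)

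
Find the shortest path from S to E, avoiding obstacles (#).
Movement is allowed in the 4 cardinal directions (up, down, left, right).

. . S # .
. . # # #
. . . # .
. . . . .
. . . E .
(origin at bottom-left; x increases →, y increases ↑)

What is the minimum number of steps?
7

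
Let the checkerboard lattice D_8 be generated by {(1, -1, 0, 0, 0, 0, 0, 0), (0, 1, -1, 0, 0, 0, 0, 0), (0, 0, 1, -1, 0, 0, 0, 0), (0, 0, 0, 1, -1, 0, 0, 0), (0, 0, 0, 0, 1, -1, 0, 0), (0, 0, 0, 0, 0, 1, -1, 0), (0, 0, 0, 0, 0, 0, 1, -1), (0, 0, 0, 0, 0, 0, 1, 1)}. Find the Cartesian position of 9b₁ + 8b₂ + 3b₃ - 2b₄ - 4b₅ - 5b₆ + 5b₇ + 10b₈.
(9, -1, -5, -5, -2, -1, 20, 5)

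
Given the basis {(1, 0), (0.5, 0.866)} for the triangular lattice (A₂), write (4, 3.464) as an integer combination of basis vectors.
2b₁ + 4b₂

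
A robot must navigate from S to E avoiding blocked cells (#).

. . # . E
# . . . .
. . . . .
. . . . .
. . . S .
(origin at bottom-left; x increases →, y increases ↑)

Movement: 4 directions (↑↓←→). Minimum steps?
5
(one shortest path: (3, 0) → (4, 0) → (4, 1) → (4, 2) → (4, 3) → (4, 4))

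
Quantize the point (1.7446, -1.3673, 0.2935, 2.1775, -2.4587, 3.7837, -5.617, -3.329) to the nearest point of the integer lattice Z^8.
(2, -1, 0, 2, -2, 4, -6, -3)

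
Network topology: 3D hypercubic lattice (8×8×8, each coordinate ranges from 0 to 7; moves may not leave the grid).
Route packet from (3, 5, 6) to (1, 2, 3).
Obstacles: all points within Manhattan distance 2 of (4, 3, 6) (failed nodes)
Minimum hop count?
8
(one shortest path: (3, 5, 6) → (2, 5, 6) → (1, 5, 6) → (1, 4, 6) → (1, 3, 6) → (1, 2, 6) → (1, 2, 5) → (1, 2, 4) → (1, 2, 3))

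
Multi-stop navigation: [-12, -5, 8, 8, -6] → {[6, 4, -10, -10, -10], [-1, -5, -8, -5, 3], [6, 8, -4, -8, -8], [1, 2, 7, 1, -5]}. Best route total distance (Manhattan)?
113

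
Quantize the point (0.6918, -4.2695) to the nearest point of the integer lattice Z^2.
(1, -4)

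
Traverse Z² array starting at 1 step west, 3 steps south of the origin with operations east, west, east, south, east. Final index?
(1, -4)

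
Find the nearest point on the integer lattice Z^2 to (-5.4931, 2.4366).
(-5, 2)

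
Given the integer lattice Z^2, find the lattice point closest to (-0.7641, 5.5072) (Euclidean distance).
(-1, 6)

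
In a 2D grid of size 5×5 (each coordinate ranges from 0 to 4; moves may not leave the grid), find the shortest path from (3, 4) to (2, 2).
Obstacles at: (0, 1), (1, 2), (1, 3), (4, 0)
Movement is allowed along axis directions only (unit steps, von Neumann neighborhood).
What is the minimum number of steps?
3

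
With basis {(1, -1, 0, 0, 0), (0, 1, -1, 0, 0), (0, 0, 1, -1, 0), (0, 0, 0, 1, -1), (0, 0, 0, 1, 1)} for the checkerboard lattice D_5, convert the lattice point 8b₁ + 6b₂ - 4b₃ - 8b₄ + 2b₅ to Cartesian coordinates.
(8, -2, -10, -2, 10)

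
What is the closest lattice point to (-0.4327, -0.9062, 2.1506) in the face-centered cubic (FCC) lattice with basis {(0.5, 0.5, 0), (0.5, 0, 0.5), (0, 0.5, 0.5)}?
(-0.5, -1, 2.5)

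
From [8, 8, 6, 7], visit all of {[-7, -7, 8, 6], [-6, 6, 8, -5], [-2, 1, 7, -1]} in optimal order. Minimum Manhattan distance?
65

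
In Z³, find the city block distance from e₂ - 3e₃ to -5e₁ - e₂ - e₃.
9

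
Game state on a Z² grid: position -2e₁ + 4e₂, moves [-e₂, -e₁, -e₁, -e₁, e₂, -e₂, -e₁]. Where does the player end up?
(-6, 3)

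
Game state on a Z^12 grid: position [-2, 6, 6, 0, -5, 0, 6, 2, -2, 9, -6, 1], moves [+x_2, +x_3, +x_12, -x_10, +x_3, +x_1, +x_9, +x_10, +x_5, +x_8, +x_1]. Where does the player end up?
(0, 7, 8, 0, -4, 0, 6, 3, -1, 9, -6, 2)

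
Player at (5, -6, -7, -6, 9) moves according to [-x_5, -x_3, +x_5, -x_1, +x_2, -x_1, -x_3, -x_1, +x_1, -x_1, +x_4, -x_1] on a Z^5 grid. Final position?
(1, -5, -9, -5, 9)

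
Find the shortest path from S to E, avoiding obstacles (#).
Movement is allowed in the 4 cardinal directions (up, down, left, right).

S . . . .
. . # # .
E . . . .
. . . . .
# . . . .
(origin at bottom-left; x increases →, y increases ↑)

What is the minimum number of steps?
2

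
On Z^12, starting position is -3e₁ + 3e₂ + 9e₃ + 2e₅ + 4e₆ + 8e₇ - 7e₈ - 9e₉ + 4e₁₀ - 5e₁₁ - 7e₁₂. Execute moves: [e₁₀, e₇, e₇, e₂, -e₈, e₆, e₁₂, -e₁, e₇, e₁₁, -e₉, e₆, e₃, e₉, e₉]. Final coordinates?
(-4, 4, 10, 0, 2, 6, 11, -8, -8, 5, -4, -6)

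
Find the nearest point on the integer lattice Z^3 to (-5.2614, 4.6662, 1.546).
(-5, 5, 2)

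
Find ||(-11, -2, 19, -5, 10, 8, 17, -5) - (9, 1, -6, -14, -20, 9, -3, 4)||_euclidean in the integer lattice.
49.97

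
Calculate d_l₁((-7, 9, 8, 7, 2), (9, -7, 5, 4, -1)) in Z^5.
41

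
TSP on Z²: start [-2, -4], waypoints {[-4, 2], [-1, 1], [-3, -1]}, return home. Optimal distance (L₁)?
18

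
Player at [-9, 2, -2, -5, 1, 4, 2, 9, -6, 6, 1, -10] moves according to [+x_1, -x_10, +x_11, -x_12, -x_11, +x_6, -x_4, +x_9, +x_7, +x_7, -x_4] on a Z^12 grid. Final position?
(-8, 2, -2, -7, 1, 5, 4, 9, -5, 5, 1, -11)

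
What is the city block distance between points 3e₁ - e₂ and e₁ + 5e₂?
8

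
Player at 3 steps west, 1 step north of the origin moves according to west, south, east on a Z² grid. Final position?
(-3, 0)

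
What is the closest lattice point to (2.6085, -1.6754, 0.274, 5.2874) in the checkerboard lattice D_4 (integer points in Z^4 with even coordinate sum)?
(3, -2, 0, 5)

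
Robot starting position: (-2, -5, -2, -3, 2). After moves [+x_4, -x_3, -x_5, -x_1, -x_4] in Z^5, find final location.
(-3, -5, -3, -3, 1)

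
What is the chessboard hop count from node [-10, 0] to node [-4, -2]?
6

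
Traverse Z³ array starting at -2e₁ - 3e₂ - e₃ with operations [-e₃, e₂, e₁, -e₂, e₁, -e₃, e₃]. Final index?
(0, -3, -2)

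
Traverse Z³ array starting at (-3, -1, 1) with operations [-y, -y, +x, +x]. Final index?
(-1, -3, 1)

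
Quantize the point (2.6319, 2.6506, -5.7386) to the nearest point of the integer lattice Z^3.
(3, 3, -6)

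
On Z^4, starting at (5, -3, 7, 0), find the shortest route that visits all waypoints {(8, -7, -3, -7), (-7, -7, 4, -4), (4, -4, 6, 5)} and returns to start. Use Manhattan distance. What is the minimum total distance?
82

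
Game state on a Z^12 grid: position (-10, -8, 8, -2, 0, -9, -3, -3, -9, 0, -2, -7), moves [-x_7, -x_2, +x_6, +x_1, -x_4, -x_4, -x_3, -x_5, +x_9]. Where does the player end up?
(-9, -9, 7, -4, -1, -8, -4, -3, -8, 0, -2, -7)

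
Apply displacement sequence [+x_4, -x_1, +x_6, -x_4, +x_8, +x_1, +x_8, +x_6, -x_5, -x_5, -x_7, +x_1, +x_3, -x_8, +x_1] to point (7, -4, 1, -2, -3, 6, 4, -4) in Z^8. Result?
(9, -4, 2, -2, -5, 8, 3, -3)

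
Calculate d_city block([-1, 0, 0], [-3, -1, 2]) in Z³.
5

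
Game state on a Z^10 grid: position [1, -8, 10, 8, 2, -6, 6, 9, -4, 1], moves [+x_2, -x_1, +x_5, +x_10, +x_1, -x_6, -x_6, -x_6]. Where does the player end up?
(1, -7, 10, 8, 3, -9, 6, 9, -4, 2)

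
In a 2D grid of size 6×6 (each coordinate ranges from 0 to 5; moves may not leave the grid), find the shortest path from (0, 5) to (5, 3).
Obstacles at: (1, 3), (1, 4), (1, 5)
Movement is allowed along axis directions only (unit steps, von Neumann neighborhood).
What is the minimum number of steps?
9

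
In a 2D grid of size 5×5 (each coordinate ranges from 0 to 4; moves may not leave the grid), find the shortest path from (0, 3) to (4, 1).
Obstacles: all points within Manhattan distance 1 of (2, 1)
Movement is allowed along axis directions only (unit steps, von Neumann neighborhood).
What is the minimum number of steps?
6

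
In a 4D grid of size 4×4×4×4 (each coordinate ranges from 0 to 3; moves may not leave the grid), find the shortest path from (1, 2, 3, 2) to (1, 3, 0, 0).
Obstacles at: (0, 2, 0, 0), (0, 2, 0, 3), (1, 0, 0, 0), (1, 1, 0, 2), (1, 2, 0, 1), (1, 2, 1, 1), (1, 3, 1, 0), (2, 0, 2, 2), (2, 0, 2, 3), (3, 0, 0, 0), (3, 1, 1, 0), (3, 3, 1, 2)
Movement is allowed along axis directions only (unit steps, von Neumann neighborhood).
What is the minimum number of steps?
6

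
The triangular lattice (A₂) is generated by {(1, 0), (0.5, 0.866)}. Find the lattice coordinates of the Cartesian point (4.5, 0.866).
4b₁ + b₂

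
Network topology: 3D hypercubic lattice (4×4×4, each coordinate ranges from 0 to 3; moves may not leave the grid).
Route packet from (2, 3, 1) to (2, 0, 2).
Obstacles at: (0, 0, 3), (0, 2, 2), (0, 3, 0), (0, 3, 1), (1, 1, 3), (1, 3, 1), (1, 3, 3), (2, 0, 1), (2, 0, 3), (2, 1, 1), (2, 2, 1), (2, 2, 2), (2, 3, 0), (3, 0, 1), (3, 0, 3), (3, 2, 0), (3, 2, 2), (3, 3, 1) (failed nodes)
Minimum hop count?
6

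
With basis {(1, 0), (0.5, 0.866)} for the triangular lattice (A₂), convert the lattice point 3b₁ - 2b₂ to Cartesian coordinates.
(2, -1.732)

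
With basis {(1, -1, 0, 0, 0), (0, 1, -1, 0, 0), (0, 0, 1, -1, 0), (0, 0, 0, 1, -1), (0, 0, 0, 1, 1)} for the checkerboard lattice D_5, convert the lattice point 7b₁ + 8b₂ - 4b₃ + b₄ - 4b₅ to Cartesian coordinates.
(7, 1, -12, 1, -5)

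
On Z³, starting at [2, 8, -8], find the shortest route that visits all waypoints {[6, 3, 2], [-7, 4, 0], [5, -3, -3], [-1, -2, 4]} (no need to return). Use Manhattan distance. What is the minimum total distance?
61
(one optimal route: (2, 8, -8) → (6, 3, 2) → (5, -3, -3) → (-1, -2, 4) → (-7, 4, 0))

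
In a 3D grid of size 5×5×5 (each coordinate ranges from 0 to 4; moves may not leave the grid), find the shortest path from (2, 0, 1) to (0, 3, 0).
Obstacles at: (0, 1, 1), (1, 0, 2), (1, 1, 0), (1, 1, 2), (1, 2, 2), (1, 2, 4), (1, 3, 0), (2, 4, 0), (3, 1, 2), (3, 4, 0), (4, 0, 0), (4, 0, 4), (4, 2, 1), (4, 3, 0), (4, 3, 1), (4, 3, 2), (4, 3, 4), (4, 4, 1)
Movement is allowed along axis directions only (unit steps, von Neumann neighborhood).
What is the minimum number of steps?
6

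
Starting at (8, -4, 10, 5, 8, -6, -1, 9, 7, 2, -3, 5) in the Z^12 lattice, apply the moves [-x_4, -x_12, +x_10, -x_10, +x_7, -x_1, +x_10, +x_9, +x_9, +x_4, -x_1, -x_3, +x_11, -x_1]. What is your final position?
(5, -4, 9, 5, 8, -6, 0, 9, 9, 3, -2, 4)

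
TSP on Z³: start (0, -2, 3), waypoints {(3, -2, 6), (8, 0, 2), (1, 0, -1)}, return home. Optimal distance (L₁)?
34
(one optimal route: (0, -2, 3) → (3, -2, 6) → (8, 0, 2) → (1, 0, -1) → (0, -2, 3))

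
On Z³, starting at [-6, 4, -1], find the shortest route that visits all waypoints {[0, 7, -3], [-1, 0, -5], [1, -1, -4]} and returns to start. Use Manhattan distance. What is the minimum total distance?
38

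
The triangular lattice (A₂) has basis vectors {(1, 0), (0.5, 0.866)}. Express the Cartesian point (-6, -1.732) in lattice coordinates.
-5b₁ - 2b₂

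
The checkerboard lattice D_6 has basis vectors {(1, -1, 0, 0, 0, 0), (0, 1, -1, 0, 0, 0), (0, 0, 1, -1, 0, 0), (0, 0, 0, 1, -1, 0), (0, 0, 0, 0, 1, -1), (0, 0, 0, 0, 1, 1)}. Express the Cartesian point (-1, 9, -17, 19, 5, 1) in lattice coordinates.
-b₁ + 8b₂ - 9b₃ + 10b₄ + 7b₅ + 8b₆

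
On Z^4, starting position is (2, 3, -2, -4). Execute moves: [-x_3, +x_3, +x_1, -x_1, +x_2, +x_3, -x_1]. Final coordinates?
(1, 4, -1, -4)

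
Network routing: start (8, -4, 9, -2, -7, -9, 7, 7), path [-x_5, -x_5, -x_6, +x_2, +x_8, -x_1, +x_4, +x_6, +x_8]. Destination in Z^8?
(7, -3, 9, -1, -9, -9, 7, 9)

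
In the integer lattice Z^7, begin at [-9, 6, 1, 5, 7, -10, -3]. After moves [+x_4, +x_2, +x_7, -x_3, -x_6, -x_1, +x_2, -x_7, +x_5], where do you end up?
(-10, 8, 0, 6, 8, -11, -3)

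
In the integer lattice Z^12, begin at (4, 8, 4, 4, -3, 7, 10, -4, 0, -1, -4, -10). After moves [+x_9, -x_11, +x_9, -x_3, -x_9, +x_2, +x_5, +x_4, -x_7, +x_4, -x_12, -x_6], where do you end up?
(4, 9, 3, 6, -2, 6, 9, -4, 1, -1, -5, -11)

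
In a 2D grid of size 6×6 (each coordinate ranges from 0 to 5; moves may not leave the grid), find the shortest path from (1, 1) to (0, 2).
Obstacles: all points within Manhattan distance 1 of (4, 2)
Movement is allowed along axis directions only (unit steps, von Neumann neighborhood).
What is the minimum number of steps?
2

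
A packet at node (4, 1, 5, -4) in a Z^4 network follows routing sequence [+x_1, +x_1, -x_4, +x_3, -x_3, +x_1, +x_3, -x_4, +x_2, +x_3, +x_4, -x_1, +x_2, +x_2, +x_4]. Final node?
(6, 4, 7, -4)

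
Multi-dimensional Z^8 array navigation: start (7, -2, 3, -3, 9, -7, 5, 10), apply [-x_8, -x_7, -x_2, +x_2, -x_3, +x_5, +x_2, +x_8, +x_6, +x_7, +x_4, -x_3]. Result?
(7, -1, 1, -2, 10, -6, 5, 10)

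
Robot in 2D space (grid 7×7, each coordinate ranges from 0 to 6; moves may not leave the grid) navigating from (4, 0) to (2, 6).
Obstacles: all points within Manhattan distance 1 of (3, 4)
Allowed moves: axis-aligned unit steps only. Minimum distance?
10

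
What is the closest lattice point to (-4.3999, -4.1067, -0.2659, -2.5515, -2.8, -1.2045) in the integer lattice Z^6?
(-4, -4, 0, -3, -3, -1)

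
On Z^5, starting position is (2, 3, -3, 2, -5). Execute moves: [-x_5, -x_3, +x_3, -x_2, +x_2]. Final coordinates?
(2, 3, -3, 2, -6)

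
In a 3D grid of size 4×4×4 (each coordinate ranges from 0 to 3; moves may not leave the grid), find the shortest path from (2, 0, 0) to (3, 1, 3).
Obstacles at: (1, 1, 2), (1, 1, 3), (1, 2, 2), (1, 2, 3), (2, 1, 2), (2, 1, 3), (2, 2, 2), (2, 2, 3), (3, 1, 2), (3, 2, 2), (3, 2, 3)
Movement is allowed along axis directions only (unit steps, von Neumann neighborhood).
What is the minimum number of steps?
5
(one shortest path: (2, 0, 0) → (3, 0, 0) → (3, 0, 1) → (3, 0, 2) → (3, 0, 3) → (3, 1, 3))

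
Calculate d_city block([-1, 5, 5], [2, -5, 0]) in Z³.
18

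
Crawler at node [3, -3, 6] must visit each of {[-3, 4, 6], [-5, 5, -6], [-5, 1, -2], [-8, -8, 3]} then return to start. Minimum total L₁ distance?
72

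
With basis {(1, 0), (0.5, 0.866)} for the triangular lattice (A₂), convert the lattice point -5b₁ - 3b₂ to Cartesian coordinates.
(-6.5, -2.598)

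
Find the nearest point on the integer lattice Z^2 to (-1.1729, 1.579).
(-1, 2)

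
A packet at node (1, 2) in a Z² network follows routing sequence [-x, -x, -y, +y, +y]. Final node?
(-1, 3)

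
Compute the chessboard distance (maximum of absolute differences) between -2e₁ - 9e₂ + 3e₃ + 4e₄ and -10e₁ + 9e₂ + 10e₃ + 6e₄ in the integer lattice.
18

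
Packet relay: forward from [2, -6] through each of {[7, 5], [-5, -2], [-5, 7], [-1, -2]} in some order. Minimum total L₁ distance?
34
(one optimal route: (2, -6) → (-1, -2) → (-5, -2) → (-5, 7) → (7, 5))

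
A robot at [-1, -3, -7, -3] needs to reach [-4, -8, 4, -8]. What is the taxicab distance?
24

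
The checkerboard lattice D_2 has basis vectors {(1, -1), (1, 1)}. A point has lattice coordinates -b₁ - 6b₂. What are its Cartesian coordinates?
(-7, -5)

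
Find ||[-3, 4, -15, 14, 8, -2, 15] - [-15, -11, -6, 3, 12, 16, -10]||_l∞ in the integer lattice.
25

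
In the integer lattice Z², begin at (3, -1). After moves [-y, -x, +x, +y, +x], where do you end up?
(4, -1)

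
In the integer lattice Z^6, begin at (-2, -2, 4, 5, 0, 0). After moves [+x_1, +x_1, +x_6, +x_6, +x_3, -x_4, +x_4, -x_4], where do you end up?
(0, -2, 5, 4, 0, 2)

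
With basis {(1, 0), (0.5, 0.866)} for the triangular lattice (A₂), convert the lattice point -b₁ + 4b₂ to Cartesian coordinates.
(1, 3.464)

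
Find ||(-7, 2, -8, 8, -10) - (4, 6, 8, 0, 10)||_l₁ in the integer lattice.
59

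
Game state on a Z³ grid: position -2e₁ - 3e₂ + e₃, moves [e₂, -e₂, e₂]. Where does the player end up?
(-2, -2, 1)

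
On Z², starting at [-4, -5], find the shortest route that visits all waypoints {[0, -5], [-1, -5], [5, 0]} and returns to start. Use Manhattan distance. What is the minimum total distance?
28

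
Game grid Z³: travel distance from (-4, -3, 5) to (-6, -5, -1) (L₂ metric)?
6.63325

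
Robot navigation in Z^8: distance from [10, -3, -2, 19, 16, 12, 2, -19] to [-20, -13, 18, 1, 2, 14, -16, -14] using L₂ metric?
47.676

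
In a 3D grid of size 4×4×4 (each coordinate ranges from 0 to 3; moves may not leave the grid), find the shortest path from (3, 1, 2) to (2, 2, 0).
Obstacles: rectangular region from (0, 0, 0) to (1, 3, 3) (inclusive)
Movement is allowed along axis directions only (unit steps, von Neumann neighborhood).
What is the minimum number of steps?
4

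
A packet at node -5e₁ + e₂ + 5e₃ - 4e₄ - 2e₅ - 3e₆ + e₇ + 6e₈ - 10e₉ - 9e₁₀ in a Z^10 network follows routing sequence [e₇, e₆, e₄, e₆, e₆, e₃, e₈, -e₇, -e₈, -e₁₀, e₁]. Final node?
(-4, 1, 6, -3, -2, 0, 1, 6, -10, -10)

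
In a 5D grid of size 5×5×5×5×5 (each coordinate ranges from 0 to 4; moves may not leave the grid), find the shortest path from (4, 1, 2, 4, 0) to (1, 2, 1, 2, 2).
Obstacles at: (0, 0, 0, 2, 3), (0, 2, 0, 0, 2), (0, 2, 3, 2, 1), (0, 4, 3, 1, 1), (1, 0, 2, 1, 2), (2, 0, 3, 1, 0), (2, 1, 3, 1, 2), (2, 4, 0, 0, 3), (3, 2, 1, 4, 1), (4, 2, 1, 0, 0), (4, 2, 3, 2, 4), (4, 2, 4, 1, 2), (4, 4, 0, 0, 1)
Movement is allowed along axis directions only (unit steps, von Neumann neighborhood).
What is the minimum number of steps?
9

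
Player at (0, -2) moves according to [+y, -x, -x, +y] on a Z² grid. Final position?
(-2, 0)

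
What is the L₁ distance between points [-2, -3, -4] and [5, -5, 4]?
17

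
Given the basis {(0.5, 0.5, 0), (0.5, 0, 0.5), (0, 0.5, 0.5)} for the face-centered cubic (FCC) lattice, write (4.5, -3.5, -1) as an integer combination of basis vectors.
2b₁ + 7b₂ - 9b₃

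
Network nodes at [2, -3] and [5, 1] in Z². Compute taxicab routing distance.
7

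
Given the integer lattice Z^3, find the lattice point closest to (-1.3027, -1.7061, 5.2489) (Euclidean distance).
(-1, -2, 5)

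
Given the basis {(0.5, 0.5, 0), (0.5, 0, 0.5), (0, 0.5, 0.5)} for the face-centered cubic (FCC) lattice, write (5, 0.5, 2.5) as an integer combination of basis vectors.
3b₁ + 7b₂ - 2b₃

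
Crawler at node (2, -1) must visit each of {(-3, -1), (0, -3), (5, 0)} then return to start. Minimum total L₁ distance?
22
(one optimal route: (2, -1) → (-3, -1) → (0, -3) → (5, 0) → (2, -1))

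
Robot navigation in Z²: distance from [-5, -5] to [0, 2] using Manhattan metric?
12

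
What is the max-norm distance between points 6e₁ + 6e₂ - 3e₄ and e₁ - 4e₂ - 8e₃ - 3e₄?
10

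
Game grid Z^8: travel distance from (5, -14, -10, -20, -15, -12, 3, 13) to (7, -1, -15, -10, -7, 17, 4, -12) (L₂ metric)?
42.7668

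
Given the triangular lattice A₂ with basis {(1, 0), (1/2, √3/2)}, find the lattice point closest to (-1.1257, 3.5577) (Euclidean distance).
(-1, 3.464)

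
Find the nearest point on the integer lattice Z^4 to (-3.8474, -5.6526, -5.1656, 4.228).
(-4, -6, -5, 4)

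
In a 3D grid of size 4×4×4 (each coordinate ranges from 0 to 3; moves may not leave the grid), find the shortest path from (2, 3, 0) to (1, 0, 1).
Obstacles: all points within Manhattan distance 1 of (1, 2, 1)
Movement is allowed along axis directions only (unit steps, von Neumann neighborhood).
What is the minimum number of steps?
5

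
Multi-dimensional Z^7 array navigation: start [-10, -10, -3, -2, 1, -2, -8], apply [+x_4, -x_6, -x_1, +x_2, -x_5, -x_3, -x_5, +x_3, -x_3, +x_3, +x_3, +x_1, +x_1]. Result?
(-9, -9, -2, -1, -1, -3, -8)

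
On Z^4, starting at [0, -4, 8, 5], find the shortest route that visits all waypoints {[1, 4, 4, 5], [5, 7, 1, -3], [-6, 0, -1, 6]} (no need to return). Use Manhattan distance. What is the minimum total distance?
55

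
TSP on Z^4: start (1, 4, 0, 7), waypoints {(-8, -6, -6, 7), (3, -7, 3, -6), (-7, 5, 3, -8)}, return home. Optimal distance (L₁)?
110
(one optimal route: (1, 4, 0, 7) → (-8, -6, -6, 7) → (3, -7, 3, -6) → (-7, 5, 3, -8) → (1, 4, 0, 7))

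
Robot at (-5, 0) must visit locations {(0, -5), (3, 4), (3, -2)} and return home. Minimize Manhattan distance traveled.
34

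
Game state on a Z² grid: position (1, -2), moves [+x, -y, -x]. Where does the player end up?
(1, -3)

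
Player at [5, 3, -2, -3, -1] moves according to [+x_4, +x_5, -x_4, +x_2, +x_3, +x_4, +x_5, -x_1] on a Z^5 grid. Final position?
(4, 4, -1, -2, 1)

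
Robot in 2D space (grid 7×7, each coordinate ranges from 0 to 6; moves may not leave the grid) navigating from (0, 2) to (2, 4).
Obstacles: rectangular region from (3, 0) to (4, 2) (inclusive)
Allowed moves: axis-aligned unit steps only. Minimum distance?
4
(one shortest path: (0, 2) → (1, 2) → (2, 2) → (2, 3) → (2, 4))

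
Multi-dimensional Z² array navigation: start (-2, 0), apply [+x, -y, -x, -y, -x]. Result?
(-3, -2)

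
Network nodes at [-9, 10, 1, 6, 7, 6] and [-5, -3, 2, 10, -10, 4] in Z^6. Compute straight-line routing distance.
22.2486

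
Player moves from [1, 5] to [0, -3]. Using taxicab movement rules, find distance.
9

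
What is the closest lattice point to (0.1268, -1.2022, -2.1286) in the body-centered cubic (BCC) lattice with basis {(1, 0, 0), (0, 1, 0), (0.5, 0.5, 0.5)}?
(0, -1, -2)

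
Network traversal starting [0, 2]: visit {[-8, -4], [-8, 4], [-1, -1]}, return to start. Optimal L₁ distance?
32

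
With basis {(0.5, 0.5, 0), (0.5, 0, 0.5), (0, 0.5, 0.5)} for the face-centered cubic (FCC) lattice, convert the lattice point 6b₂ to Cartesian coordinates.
(3, 0, 3)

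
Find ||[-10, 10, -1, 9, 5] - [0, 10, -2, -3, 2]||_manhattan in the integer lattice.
26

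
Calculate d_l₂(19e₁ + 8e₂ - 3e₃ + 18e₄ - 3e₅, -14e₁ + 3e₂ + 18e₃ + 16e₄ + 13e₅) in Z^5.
42.6028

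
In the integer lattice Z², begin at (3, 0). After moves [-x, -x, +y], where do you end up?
(1, 1)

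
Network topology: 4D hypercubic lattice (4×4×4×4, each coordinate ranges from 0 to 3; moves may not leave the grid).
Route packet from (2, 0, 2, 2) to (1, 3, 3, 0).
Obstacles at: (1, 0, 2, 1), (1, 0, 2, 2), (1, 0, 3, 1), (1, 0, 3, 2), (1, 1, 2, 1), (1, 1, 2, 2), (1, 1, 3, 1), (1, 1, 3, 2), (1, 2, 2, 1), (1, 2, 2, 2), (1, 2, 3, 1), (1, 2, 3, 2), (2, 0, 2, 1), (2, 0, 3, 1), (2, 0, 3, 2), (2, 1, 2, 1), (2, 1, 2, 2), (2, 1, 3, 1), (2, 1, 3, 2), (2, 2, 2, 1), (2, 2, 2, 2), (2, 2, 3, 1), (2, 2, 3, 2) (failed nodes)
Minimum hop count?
9
(one shortest path: (2, 0, 2, 2) → (3, 0, 2, 2) → (3, 1, 2, 2) → (3, 2, 2, 2) → (3, 3, 2, 2) → (2, 3, 2, 2) → (1, 3, 2, 2) → (1, 3, 3, 2) → (1, 3, 3, 1) → (1, 3, 3, 0))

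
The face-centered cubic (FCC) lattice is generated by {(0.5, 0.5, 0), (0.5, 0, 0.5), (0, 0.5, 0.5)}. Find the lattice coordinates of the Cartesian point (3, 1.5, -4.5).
9b₁ - 3b₂ - 6b₃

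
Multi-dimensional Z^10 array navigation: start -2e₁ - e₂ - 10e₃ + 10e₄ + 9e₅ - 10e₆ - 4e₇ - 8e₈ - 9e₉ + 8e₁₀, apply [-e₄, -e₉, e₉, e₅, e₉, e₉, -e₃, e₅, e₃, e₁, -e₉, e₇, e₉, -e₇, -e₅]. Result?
(-1, -1, -10, 9, 10, -10, -4, -8, -7, 8)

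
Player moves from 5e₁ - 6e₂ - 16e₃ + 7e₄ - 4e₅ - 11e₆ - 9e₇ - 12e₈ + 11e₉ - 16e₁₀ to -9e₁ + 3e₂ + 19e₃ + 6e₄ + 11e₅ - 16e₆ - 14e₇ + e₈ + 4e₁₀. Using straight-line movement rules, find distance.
49.679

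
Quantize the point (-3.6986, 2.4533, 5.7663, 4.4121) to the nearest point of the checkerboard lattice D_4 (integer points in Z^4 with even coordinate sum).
(-4, 2, 6, 4)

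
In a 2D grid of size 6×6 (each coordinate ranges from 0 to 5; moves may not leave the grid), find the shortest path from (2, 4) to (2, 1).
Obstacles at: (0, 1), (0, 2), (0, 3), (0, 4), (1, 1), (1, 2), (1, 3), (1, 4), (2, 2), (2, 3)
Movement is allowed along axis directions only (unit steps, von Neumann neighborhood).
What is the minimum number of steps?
5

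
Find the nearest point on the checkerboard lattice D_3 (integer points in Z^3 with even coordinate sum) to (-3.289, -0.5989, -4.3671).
(-3, -1, -4)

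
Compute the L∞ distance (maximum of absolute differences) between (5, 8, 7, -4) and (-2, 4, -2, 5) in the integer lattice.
9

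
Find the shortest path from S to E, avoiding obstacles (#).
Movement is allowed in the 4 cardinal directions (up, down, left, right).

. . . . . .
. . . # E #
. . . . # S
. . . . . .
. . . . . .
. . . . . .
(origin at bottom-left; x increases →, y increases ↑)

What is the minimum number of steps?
10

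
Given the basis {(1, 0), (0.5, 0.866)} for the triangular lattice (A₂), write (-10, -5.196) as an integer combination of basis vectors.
-7b₁ - 6b₂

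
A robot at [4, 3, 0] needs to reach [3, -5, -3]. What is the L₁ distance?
12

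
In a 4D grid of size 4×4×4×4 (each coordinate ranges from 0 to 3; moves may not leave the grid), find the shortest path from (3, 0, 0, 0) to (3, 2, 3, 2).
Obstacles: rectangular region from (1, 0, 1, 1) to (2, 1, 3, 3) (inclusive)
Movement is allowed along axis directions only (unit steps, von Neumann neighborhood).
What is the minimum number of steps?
7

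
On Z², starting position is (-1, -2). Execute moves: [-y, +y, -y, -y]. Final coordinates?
(-1, -4)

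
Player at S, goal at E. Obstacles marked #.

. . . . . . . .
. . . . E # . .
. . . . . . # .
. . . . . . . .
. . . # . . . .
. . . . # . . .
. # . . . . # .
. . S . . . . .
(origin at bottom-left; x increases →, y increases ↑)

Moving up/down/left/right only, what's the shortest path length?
8
(one shortest path: (2, 0) → (2, 1) → (2, 2) → (2, 3) → (2, 4) → (3, 4) → (4, 4) → (4, 5) → (4, 6))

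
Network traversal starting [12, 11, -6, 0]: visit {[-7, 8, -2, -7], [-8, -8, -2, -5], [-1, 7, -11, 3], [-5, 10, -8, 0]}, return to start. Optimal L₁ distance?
120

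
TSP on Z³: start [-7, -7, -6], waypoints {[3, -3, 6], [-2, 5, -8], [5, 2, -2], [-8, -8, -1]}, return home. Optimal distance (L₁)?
80
(one optimal route: (-7, -7, -6) → (-2, 5, -8) → (5, 2, -2) → (3, -3, 6) → (-8, -8, -1) → (-7, -7, -6))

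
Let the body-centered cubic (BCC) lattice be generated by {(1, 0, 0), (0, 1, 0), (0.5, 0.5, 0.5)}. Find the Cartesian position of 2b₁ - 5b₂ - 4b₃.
(0, -7, -2)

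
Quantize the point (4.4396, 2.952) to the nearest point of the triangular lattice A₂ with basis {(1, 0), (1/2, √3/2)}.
(4.5, 2.598)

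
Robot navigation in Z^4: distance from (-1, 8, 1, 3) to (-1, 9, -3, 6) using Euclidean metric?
5.09902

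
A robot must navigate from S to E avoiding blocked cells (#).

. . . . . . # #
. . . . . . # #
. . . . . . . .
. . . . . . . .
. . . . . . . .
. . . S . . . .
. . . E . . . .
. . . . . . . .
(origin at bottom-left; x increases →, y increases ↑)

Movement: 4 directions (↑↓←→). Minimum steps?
1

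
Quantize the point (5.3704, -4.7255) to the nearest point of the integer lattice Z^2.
(5, -5)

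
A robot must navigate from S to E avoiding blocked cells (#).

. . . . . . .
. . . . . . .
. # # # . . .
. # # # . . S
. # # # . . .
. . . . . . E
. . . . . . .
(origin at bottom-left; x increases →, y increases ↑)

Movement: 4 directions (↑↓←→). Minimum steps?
2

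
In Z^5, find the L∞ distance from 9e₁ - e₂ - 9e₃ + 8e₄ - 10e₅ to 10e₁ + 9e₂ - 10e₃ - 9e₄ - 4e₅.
17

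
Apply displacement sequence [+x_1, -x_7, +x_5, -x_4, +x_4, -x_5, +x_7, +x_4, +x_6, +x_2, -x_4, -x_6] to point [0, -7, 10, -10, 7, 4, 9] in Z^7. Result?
(1, -6, 10, -10, 7, 4, 9)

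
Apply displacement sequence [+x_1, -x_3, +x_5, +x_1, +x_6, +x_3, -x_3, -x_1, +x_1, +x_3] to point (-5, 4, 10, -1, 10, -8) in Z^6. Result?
(-3, 4, 10, -1, 11, -7)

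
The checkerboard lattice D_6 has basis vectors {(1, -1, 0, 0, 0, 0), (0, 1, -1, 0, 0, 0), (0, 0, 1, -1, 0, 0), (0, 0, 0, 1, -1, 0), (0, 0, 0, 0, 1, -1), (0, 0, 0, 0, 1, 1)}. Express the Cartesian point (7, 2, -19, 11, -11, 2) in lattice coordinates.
7b₁ + 9b₂ - 10b₃ + b₄ - 6b₅ - 4b₆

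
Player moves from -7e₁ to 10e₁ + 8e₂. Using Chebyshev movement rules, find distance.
17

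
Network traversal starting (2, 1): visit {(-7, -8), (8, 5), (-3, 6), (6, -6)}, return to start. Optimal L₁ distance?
66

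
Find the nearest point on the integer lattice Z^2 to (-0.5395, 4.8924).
(-1, 5)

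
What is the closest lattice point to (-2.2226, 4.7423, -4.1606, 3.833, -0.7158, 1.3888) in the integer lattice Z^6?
(-2, 5, -4, 4, -1, 1)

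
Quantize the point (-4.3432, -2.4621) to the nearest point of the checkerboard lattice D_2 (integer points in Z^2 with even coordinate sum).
(-4, -2)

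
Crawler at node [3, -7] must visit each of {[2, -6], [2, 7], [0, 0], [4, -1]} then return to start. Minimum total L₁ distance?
36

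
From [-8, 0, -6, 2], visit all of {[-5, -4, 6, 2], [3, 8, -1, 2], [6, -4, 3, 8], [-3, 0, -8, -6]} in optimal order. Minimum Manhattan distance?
88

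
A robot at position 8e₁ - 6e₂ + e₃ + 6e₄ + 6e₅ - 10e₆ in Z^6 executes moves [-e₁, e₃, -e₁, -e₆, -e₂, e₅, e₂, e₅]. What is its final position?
(6, -6, 2, 6, 8, -11)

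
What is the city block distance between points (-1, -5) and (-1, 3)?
8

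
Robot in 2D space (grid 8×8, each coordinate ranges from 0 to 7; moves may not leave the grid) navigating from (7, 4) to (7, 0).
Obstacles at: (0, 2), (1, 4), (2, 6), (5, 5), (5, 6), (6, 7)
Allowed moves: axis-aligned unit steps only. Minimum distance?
4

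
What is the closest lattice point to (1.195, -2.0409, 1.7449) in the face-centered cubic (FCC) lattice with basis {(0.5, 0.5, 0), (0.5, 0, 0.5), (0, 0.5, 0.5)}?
(1, -2, 2)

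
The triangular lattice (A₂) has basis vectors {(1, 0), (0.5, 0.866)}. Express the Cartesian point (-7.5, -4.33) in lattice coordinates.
-5b₁ - 5b₂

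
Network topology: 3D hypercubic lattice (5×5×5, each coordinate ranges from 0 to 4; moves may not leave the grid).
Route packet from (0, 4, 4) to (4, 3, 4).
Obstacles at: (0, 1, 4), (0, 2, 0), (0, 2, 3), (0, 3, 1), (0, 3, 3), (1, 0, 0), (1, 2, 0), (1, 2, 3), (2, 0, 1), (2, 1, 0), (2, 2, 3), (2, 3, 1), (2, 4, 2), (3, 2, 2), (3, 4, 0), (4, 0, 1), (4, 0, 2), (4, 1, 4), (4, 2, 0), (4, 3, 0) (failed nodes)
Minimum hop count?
5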